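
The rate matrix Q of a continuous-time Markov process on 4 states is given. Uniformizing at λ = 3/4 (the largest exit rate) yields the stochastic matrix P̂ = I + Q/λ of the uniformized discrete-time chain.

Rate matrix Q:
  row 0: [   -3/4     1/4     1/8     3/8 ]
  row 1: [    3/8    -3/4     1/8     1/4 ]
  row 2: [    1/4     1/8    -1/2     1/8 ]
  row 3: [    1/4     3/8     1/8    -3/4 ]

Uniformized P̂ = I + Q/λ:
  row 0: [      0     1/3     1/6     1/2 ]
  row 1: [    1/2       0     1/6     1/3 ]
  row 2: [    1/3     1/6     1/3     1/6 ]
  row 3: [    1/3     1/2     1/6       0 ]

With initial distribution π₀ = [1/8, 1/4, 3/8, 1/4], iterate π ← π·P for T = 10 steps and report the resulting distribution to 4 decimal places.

t=0: π = [0.1250, 0.2500, 0.3750, 0.2500]
t=1: π = [0.3333, 0.2292, 0.2292, 0.2083]
t=2: π = [0.2604, 0.2535, 0.2049, 0.2813]
t=3: π = [0.2888, 0.2616, 0.2008, 0.2488]
t=4: π = [0.2807, 0.2541, 0.2001, 0.2650]
t=5: π = [0.2821, 0.2594, 0.2000, 0.2584]
t=6: π = [0.2825, 0.2566, 0.2000, 0.2609]
t=7: π = [0.2819, 0.2580, 0.2000, 0.2601]
t=8: π = [0.2824, 0.2574, 0.2000, 0.2603]
t=9: π = [0.2821, 0.2576, 0.2000, 0.2603]
t=10: π = [0.2822, 0.2575, 0.2000, 0.2603]

π = [0.2822, 0.2575, 0.2000, 0.2603]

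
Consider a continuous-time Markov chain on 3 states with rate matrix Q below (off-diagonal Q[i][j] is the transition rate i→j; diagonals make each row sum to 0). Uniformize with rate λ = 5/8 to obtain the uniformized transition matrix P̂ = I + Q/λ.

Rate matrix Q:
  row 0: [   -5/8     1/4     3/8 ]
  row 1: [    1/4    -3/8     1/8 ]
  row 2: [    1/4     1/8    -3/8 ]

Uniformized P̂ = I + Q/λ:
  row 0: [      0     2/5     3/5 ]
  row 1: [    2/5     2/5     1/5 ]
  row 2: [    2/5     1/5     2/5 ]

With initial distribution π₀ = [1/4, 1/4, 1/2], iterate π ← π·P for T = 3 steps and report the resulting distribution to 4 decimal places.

π = [0.2880, 0.3200, 0.3920]

t=0: π = [0.2500, 0.2500, 0.5000]
t=1: π = [0.3000, 0.3000, 0.4000]
t=2: π = [0.2800, 0.3200, 0.4000]
t=3: π = [0.2880, 0.3200, 0.3920]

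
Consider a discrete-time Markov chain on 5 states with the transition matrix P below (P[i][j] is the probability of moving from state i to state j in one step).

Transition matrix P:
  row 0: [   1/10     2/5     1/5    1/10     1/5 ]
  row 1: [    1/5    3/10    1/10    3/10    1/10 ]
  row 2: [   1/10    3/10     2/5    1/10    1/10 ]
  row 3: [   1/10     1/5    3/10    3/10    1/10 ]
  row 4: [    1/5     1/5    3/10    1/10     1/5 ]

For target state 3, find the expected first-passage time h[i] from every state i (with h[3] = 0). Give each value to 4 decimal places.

First-step conditioning: h[3] = 0; for i ≠ 3, h[i] = 1 + Σ_k P[i][k]·h[k].
  h[0] = 1 + 1/10·h[0] + 2/5·h[1] + 1/5·h[2] + 1/5·h[4]
  h[1] = 1 + 1/5·h[0] + 3/10·h[1] + 1/10·h[2] + 1/10·h[4]
  h[2] = 1 + 1/10·h[0] + 3/10·h[1] + 2/5·h[2] + 1/10·h[4]
  h[4] = 1 + 1/5·h[0] + 1/5·h[1] + 3/10·h[2] + 1/5·h[4]
Solving the 4×4 linear system over states ≠ 3 gives exactly h = [4330/707, 3520/707, 630/101, 0, 4500/707] (h[3] = 0 is the target).

h = [6.1245, 4.9788, 6.2376, 0.0000, 6.3649]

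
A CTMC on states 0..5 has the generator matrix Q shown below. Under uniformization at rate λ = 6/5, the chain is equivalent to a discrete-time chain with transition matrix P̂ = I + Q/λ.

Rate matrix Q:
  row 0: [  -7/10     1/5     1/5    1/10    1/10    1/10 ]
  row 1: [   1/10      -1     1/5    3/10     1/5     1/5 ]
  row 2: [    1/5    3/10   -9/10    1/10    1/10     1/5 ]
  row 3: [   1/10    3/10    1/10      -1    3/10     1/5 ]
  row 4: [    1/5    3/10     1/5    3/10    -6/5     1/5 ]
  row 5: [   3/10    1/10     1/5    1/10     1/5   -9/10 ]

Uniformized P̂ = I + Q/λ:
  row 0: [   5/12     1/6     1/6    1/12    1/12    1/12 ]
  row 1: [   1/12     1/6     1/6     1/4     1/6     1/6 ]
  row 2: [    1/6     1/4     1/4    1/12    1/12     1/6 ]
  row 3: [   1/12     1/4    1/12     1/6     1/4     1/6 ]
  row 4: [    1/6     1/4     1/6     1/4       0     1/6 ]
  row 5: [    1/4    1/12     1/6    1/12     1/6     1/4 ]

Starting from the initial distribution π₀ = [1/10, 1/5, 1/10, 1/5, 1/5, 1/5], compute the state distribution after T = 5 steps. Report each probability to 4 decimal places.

t=0: π = [0.1000, 0.2000, 0.1000, 0.2000, 0.2000, 0.2000]
t=1: π = [0.1750, 0.1917, 0.1583, 0.1667, 0.1333, 0.1750]
t=2: π = [0.1951, 0.1903, 0.1660, 0.1514, 0.1306, 0.1667]
t=3: π = [0.2009, 0.1901, 0.1679, 0.1494, 0.1274, 0.1643]
t=4: π = [0.2023, 0.1900, 0.1682, 0.1487, 0.1272, 0.1636]
t=5: π = [0.2026, 0.1900, 0.1683, 0.1486, 0.1270, 0.1634]

π = [0.2026, 0.1900, 0.1683, 0.1486, 0.1270, 0.1634]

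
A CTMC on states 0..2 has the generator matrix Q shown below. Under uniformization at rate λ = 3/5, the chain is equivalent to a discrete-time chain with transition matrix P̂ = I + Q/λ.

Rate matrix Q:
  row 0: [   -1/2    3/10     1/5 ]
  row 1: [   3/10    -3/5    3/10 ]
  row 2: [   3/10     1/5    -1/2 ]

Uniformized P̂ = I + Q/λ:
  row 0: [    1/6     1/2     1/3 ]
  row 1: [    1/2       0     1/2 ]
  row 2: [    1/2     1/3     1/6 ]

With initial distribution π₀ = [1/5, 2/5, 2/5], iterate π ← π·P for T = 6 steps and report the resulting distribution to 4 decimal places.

t=0: π = [0.2000, 0.4000, 0.4000]
t=1: π = [0.4333, 0.2333, 0.3333]
t=2: π = [0.3556, 0.3278, 0.3167]
t=3: π = [0.3815, 0.2833, 0.3352]
t=4: π = [0.3728, 0.3025, 0.3247]
t=5: π = [0.3757, 0.2947, 0.3296]
t=6: π = [0.3748, 0.2977, 0.3275]

π = [0.3748, 0.2977, 0.3275]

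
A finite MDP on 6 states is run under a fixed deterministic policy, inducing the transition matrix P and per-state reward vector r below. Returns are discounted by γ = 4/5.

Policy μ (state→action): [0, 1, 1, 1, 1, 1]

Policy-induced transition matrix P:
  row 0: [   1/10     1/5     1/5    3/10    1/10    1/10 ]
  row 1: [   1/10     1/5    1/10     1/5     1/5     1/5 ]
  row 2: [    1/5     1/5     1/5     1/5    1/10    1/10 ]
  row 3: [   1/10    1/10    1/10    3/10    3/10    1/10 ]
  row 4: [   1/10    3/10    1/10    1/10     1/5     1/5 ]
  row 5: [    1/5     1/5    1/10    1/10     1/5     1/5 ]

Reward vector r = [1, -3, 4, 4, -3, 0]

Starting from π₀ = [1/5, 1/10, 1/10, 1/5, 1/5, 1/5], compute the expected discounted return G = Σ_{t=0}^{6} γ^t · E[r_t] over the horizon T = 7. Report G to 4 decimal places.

t=0: π = [0.2000, 0.1000, 0.1000, 0.2000, 0.2000, 0.2000], E[r] = 0.5000, γ^t·E[r] = 0.500000, running G = 0.500000
t=1: π = [0.1300, 0.2000, 0.1300, 0.2000, 0.1900, 0.1500], E[r] = 0.2800, γ^t·E[r] = 0.224000, running G = 0.724000
t=2: π = [0.1280, 0.1990, 0.1260, 0.1990, 0.1940, 0.1540], E[r] = 0.2490, γ^t·E[r] = 0.159360, running G = 0.883360
t=3: π = [0.1280, 0.1995, 0.1254, 0.1979, 0.1945, 0.1547], E[r] = 0.2392, γ^t·E[r] = 0.122470, running G = 1.005830
t=4: π = [0.1280, 0.1997, 0.1253, 0.1977, 0.1945, 0.1549], E[r] = 0.2377, γ^t·E[r] = 0.097370, running G = 1.103201
t=5: π = [0.1280, 0.1997, 0.1253, 0.1976, 0.1944, 0.1549], E[r] = 0.2376, γ^t·E[r] = 0.077849, running G = 1.181049
t=6: π = [0.1280, 0.1997, 0.1253, 0.1976, 0.1944, 0.1549], E[r] = 0.2376, γ^t·E[r] = 0.062279, running G = 1.243328

G = 1.2433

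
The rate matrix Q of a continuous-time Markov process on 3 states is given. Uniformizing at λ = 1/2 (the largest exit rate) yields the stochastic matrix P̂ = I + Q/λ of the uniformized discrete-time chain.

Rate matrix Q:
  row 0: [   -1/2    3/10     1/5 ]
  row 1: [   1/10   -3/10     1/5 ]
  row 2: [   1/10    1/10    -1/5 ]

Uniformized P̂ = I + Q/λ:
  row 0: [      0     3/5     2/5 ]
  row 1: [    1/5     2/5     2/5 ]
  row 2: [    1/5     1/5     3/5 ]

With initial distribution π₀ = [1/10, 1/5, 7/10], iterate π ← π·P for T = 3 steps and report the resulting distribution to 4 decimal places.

π = [0.1672, 0.3312, 0.5016]

t=0: π = [0.1000, 0.2000, 0.7000]
t=1: π = [0.1800, 0.2800, 0.5400]
t=2: π = [0.1640, 0.3280, 0.5080]
t=3: π = [0.1672, 0.3312, 0.5016]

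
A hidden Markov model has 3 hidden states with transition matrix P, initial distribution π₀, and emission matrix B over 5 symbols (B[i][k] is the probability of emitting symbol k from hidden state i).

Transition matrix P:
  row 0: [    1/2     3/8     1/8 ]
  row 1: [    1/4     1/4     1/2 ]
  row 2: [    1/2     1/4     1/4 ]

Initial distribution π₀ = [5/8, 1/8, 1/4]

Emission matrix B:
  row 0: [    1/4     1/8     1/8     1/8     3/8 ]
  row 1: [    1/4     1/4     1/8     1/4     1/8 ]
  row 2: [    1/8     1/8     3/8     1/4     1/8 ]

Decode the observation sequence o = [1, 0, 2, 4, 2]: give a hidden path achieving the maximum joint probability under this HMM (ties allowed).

path = [0, 1, 2, 0, 0]

t=0: δ = [7.812e-02, 3.125e-02, 3.125e-02]  (obs o_0=1)
t=1: δ = [9.766e-03, 7.324e-03, 1.953e-03]  ψ = [0, 0, 1]  (obs o_1=0)
t=2: δ = [6.104e-04, 4.578e-04, 1.373e-03]  ψ = [0, 0, 1]  (obs o_2=2)
t=3: δ = [2.575e-04, 4.292e-05, 4.292e-05]  ψ = [2, 2, 2]  (obs o_3=4)
t=4: δ = [1.609e-05, 1.207e-05, 1.207e-05]  ψ = [0, 0, 0]  (obs o_4=2)
backtrack: best end state = 0; path = [0, 1, 2, 0, 0]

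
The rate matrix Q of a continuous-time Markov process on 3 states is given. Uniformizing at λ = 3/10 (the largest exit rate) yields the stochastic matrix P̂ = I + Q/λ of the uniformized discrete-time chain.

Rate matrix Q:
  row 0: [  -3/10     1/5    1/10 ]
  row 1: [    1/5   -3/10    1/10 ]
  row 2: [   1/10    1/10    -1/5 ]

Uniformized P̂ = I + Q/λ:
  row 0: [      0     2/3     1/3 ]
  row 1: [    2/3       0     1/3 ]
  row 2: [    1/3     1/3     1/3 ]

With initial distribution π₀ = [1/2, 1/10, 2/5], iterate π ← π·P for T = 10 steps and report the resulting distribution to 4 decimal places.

π = [0.3368, 0.3299, 0.3333]

t=0: π = [0.5000, 0.1000, 0.4000]
t=1: π = [0.2000, 0.4667, 0.3333]
t=2: π = [0.4222, 0.2444, 0.3333]
t=3: π = [0.2741, 0.3926, 0.3333]
t=4: π = [0.3728, 0.2938, 0.3333]
t=5: π = [0.3070, 0.3597, 0.3333]
t=6: π = [0.3509, 0.3158, 0.3333]
t=7: π = [0.3216, 0.3450, 0.3333]
t=8: π = [0.3411, 0.3255, 0.3333]
t=9: π = [0.3281, 0.3385, 0.3333]
t=10: π = [0.3368, 0.3299, 0.3333]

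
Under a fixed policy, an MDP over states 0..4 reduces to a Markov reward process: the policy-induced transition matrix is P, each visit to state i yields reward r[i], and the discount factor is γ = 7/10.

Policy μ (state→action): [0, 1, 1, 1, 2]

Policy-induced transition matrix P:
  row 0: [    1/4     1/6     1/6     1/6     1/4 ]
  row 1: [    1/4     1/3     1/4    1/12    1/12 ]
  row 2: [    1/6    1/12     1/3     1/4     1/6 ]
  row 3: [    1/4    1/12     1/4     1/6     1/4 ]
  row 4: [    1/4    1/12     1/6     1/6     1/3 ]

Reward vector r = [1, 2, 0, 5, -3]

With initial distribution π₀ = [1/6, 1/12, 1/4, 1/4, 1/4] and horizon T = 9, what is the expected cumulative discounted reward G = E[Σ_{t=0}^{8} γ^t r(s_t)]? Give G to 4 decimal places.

G = 2.3320

t=0: π = [0.1667, 0.0833, 0.2500, 0.2500, 0.2500], E[r] = 0.8333, γ^t·E[r] = 0.833333, running G = 0.833333
t=1: π = [0.2292, 0.1181, 0.2361, 0.1806, 0.2361], E[r] = 0.6597, γ^t·E[r] = 0.461806, running G = 1.295139
t=2: π = [0.2303, 0.1319, 0.2309, 0.1765, 0.2303], E[r] = 0.6858, γ^t·E[r] = 0.336024, running G = 1.631163
t=3: π = [0.2308, 0.1355, 0.2309, 0.1749, 0.2280], E[r] = 0.6925, γ^t·E[r] = 0.237516, running G = 1.868679
t=4: π = [0.2308, 0.1364, 0.2310, 0.1746, 0.2272], E[r] = 0.6952, γ^t·E[r] = 0.166914, running G = 2.035593
t=5: π = [0.2307, 0.1367, 0.2311, 0.1745, 0.2269], E[r] = 0.6960, γ^t·E[r] = 0.116979, running G = 2.152572
t=6: π = [0.2307, 0.1367, 0.2311, 0.1745, 0.2269], E[r] = 0.6963, γ^t·E[r] = 0.081913, running G = 2.234486
t=7: π = [0.2307, 0.1367, 0.2311, 0.1745, 0.2269], E[r] = 0.6963, γ^t·E[r] = 0.057345, running G = 2.291830
t=8: π = [0.2307, 0.1367, 0.2311, 0.1745, 0.2269], E[r] = 0.6963, γ^t·E[r] = 0.040142, running G = 2.331972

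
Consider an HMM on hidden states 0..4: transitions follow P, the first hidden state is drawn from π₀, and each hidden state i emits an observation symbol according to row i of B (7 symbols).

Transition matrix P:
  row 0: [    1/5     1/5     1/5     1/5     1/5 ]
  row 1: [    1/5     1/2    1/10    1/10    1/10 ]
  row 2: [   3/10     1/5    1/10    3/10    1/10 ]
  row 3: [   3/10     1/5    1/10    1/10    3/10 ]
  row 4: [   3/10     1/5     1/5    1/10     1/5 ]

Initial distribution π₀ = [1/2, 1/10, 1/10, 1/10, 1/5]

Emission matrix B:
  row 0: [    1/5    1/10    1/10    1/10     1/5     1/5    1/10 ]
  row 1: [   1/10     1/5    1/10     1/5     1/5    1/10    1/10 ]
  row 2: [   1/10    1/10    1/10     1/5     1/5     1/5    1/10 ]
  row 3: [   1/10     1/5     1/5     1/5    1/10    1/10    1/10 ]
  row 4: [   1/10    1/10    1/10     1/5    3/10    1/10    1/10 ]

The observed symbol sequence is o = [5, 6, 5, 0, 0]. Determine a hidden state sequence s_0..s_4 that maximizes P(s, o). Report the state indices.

t=0: δ = [1.000e-01, 1.000e-02, 2.000e-02, 1.000e-02, 2.000e-02]  (obs o_0=5)
t=1: δ = [2.000e-03, 2.000e-03, 2.000e-03, 2.000e-03, 2.000e-03]  ψ = [0, 0, 0, 0, 0]  (obs o_1=6)
t=2: δ = [1.200e-04, 1.000e-04, 8.000e-05, 6.000e-05, 6.000e-05]  ψ = [2, 1, 0, 2, 3]  (obs o_2=5)
t=3: δ = [4.800e-06, 5.000e-06, 2.400e-06, 2.400e-06, 2.400e-06]  ψ = [0, 1, 0, 0, 0]  (obs o_3=0)
t=4: δ = [2.000e-07, 2.500e-07, 9.600e-08, 9.600e-08, 9.600e-08]  ψ = [1, 1, 0, 0, 0]  (obs o_4=0)
backtrack: best end state = 1; path = [0, 1, 1, 1, 1]

path = [0, 1, 1, 1, 1]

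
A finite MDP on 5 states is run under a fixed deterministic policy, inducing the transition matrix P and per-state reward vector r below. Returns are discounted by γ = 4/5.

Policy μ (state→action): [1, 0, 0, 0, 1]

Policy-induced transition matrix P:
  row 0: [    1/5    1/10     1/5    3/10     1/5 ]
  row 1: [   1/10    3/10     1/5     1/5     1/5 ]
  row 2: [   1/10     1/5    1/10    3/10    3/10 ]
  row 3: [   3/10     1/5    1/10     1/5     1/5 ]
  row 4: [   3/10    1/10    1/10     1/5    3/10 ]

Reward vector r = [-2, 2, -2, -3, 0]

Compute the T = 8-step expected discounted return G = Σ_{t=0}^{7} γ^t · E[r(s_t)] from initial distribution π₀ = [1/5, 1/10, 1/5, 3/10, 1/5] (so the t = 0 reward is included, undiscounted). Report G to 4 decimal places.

t=0: π = [0.2000, 0.1000, 0.2000, 0.3000, 0.2000], E[r] = -1.5000, γ^t·E[r] = -1.500000, running G = -1.500000
t=1: π = [0.2200, 0.1700, 0.1300, 0.2400, 0.2400], E[r] = -1.0800, γ^t·E[r] = -0.864000, running G = -2.364000
t=2: π = [0.2180, 0.1710, 0.1390, 0.2350, 0.2370], E[r] = -1.0770, γ^t·E[r] = -0.689280, running G = -3.053280
t=3: π = [0.2162, 0.1716, 0.1389, 0.2357, 0.2376], E[r] = -1.0741, γ^t·E[r] = -0.549939, running G = -3.603219
t=4: π = [0.2163, 0.1718, 0.1388, 0.2355, 0.2377], E[r] = -1.0731, γ^t·E[r] = -0.439538, running G = -4.042757
t=5: π = [0.2163, 0.1718, 0.1388, 0.2355, 0.2376], E[r] = -1.0731, γ^t·E[r] = -0.351627, running G = -4.394384
t=6: π = [0.2163, 0.1718, 0.1388, 0.2355, 0.2376], E[r] = -1.0731, γ^t·E[r] = -0.281297, running G = -4.675681
t=7: π = [0.2163, 0.1718, 0.1388, 0.2355, 0.2376], E[r] = -1.0731, γ^t·E[r] = -0.225037, running G = -4.900718

G = -4.9007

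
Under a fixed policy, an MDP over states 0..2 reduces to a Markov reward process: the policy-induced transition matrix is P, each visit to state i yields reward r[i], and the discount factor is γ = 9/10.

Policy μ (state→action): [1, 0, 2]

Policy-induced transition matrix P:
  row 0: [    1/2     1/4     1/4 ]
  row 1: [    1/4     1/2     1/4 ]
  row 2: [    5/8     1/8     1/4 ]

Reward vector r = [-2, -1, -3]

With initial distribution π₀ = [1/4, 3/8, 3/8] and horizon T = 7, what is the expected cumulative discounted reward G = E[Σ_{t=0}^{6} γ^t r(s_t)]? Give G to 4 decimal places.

t=0: π = [0.2500, 0.3750, 0.3750], E[r] = -2.0000, γ^t·E[r] = -2.000000, running G = -2.000000
t=1: π = [0.4531, 0.2969, 0.2500], E[r] = -1.9531, γ^t·E[r] = -1.757813, running G = -3.757813
t=2: π = [0.4570, 0.2930, 0.2500], E[r] = -1.9570, γ^t·E[r] = -1.585195, running G = -5.343008
t=3: π = [0.4580, 0.2920, 0.2500], E[r] = -1.9580, γ^t·E[r] = -1.427388, running G = -6.770396
t=4: π = [0.4583, 0.2917, 0.2500], E[r] = -1.9583, γ^t·E[r] = -1.284809, running G = -8.055205
t=5: π = [0.4583, 0.2917, 0.2500], E[r] = -1.9583, γ^t·E[r] = -1.156364, running G = -9.211569
t=6: π = [0.4583, 0.2917, 0.2500], E[r] = -1.9583, γ^t·E[r] = -1.040736, running G = -10.252305

G = -10.2523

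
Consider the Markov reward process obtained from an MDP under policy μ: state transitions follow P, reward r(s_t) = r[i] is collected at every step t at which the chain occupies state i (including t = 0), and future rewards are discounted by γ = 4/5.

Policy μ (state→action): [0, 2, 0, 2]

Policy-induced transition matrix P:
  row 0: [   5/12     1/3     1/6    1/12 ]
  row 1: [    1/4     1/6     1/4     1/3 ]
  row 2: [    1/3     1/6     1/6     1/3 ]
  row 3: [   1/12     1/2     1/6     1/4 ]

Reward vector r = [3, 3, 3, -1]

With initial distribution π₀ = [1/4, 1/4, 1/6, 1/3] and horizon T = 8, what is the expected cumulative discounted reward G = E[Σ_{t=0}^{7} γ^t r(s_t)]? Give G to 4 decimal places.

G = 8.0402

t=0: π = [0.2500, 0.2500, 0.1667, 0.3333], E[r] = 1.6667, γ^t·E[r] = 1.666667, running G = 1.666667
t=1: π = [0.2500, 0.3194, 0.1875, 0.2431], E[r] = 2.0278, γ^t·E[r] = 1.622222, running G = 3.288889
t=2: π = [0.2668, 0.2894, 0.1933, 0.2506], E[r] = 1.9977, γ^t·E[r] = 1.278519, running G = 4.567407
t=3: π = [0.2688, 0.2947, 0.1908, 0.2458], E[r] = 2.0170, γ^t·E[r] = 1.032691, running G = 5.600099
t=4: π = [0.2697, 0.2934, 0.1912, 0.2457], E[r] = 2.0174, γ^t·E[r] = 0.826324, running G = 6.426423
t=5: π = [0.2699, 0.2935, 0.1911, 0.2454], E[r] = 2.0183, γ^t·E[r] = 0.661354, running G = 7.087777
t=6: π = [0.2700, 0.2935, 0.1911, 0.2454], E[r] = 2.0184, γ^t·E[r] = 0.529118, running G = 7.616895
t=7: π = [0.2700, 0.2935, 0.1911, 0.2454], E[r] = 2.0185, γ^t·E[r] = 0.423306, running G = 8.040200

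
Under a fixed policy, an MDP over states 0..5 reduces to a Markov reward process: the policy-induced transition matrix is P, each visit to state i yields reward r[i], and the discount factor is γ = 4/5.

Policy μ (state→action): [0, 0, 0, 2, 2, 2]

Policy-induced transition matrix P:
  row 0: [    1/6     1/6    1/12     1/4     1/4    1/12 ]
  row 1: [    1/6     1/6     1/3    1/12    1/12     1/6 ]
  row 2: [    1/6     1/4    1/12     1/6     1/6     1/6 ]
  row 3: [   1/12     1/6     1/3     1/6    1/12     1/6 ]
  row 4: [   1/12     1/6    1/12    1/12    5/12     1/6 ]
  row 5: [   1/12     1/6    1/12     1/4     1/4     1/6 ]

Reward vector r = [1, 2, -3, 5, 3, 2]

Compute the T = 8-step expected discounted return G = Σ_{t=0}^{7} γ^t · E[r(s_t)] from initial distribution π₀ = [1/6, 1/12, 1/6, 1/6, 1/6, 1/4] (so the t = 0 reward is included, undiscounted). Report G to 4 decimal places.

G = 7.2547

t=0: π = [0.1667, 0.0833, 0.1667, 0.1667, 0.1667, 0.2500], E[r] = 1.6667, γ^t·E[r] = 1.666667, running G = 1.666667
t=1: π = [0.1181, 0.1806, 0.1458, 0.1806, 0.2222, 0.1528], E[r] = 1.9167, γ^t·E[r] = 1.533333, running G = 3.200000
t=2: π = [0.1204, 0.1788, 0.1736, 0.1557, 0.2147, 0.1568], E[r] = 1.6933, γ^t·E[r] = 1.083704, running G = 4.283704
t=3: π = [0.1227, 0.1811, 0.1670, 0.1570, 0.2156, 0.1566], E[r] = 1.7290, γ^t·E[r] = 0.885235, running G = 5.168938
t=4: π = [0.1226, 0.1806, 0.1679, 0.1569, 0.2157, 0.1564], E[r] = 1.7245, γ^t·E[r] = 0.706339, running G = 5.875277
t=5: π = [0.1226, 0.1807, 0.1677, 0.1569, 0.2157, 0.1565], E[r] = 1.7253, γ^t·E[r] = 0.565351, running G = 6.440629
t=6: π = [0.1226, 0.1806, 0.1677, 0.1569, 0.2157, 0.1565], E[r] = 1.7252, γ^t·E[r] = 0.452251, running G = 6.892880
t=7: π = [0.1226, 0.1806, 0.1677, 0.1569, 0.2157, 0.1565], E[r] = 1.7252, γ^t·E[r] = 0.361807, running G = 7.254687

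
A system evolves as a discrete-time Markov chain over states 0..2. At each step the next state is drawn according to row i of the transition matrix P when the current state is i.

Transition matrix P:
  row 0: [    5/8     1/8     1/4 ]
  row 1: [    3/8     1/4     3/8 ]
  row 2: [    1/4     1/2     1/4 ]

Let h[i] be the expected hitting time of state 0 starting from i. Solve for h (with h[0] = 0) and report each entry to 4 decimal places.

h = [0.0000, 3.0000, 3.3333]

First-step conditioning: h[0] = 0; for i ≠ 0, h[i] = 1 + Σ_k P[i][k]·h[k].
  h[1] = 1 + 1/4·h[1] + 3/8·h[2]
  h[2] = 1 + 1/2·h[1] + 1/4·h[2]
Solving the 2×2 linear system over states ≠ 0 gives exactly h = [0, 3, 10/3] (h[0] = 0 is the target).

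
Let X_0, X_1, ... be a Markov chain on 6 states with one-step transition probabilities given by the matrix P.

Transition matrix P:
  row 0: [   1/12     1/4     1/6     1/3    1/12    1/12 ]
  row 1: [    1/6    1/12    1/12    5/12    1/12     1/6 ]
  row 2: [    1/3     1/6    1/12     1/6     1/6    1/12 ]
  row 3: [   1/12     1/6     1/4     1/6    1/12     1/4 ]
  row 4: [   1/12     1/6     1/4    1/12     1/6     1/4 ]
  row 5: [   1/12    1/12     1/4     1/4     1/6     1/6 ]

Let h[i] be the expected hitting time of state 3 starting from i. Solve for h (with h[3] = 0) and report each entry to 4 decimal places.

First-step conditioning: h[3] = 0; for i ≠ 3, h[i] = 1 + Σ_k P[i][k]·h[k].
  h[0] = 1 + 1/12·h[0] + 1/4·h[1] + 1/6·h[2] + 1/12·h[4] + 1/12·h[5]
  h[1] = 1 + 1/6·h[0] + 1/12·h[1] + 1/12·h[2] + 1/12·h[4] + 1/6·h[5]
  h[2] = 1 + 1/3·h[0] + 1/6·h[1] + 1/12·h[2] + 1/6·h[4] + 1/12·h[5]
  h[4] = 1 + 1/12·h[0] + 1/6·h[1] + 1/4·h[2] + 1/6·h[4] + 1/4·h[5]
  h[5] = 1 + 1/12·h[0] + 1/12·h[1] + 1/4·h[2] + 1/6·h[4] + 1/6·h[5]
Solving the 5×5 linear system over states ≠ 3 gives exactly h = [129912/36577, 120318/36577, 153870/36577, 0, 171948/36577, 149466/36577] (h[3] = 0 is the target).

h = [3.5517, 3.2894, 4.2067, 0.0000, 4.7010, 4.0863]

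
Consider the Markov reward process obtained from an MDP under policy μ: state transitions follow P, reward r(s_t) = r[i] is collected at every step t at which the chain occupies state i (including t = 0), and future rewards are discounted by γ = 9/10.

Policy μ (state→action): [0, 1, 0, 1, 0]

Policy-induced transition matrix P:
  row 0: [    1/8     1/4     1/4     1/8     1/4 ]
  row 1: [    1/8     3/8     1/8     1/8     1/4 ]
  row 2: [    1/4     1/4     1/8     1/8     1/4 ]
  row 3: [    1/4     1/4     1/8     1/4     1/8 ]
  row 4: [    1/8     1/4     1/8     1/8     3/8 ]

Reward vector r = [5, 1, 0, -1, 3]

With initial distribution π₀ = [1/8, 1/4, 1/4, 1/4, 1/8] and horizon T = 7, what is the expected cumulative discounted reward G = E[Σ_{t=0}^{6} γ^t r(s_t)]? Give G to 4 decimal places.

t=0: π = [0.1250, 0.2500, 0.2500, 0.2500, 0.1250], E[r] = 1.0000, γ^t·E[r] = 1.000000, running G = 1.000000
t=1: π = [0.1875, 0.2813, 0.1406, 0.1563, 0.2344], E[r] = 1.7656, γ^t·E[r] = 1.589063, running G = 2.589063
t=2: π = [0.1621, 0.2852, 0.1484, 0.1445, 0.2598], E[r] = 1.7305, γ^t·E[r] = 1.401680, running G = 3.990742
t=3: π = [0.1616, 0.2856, 0.1453, 0.1431, 0.2644], E[r] = 1.7439, γ^t·E[r] = 1.271301, running G = 5.262043
t=4: π = [0.1610, 0.2857, 0.1452, 0.1429, 0.2652], E[r] = 1.7435, γ^t·E[r] = 1.143930, running G = 6.405973
t=5: π = [0.1610, 0.2857, 0.1451, 0.1429, 0.2653], E[r] = 1.7438, γ^t·E[r] = 1.029675, running G = 7.435648
t=6: π = [0.1610, 0.2857, 0.1451, 0.1429, 0.2653], E[r] = 1.7438, γ^t·E[r] = 0.926706, running G = 8.362353

G = 8.3624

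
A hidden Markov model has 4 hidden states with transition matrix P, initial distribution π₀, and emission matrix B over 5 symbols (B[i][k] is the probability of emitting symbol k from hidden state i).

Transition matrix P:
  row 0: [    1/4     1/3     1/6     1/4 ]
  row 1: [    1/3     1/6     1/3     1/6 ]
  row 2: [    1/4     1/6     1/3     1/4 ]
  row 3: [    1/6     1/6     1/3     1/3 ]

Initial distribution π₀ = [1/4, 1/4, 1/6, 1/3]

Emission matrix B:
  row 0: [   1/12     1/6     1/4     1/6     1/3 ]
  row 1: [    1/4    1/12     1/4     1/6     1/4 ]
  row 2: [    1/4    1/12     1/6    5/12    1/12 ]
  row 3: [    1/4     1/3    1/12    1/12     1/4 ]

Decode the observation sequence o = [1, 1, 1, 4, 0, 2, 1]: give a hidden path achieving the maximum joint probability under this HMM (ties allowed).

t=0: δ = [4.167e-02, 2.083e-02, 1.389e-02, 1.111e-01]  (obs o_0=1)
t=1: δ = [3.086e-03, 1.543e-03, 3.086e-03, 1.235e-02]  ψ = [3, 3, 3, 3]  (obs o_1=1)
t=2: δ = [3.429e-04, 1.715e-04, 3.429e-04, 1.372e-03]  ψ = [3, 3, 3, 3]  (obs o_2=1)
t=3: δ = [7.621e-05, 5.716e-05, 3.810e-05, 1.143e-04]  ψ = [3, 3, 3, 3]  (obs o_3=4)
t=4: δ = [1.588e-06, 6.351e-06, 9.526e-06, 9.526e-06]  ψ = [0, 0, 3, 3]  (obs o_4=0)
t=5: δ = [5.954e-07, 3.969e-07, 5.292e-07, 2.646e-07]  ψ = [2, 2, 2, 3]  (obs o_5=2)
t=6: δ = [2.481e-08, 1.654e-08, 1.470e-08, 4.961e-08]  ψ = [0, 0, 2, 0]  (obs o_6=1)
backtrack: best end state = 3; path = [3, 3, 3, 3, 2, 0, 3]

path = [3, 3, 3, 3, 2, 0, 3]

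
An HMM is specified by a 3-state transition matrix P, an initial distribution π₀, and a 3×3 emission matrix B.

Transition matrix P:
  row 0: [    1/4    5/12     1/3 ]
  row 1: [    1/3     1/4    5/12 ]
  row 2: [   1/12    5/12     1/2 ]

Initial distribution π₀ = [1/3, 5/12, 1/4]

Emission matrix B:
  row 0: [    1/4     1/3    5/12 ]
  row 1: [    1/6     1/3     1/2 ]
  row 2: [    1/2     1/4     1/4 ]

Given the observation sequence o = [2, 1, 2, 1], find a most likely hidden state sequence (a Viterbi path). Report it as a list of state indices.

path = [1, 0, 1, 0]

t=0: δ = [1.389e-01, 2.083e-01, 6.250e-02]  (obs o_0=2)
t=1: δ = [2.315e-02, 1.929e-02, 2.170e-02]  ψ = [1, 0, 1]  (obs o_1=1)
t=2: δ = [2.679e-03, 4.823e-03, 2.713e-03]  ψ = [1, 0, 2]  (obs o_2=2)
t=3: δ = [5.358e-04, 4.019e-04, 5.023e-04]  ψ = [1, 1, 1]  (obs o_3=1)
backtrack: best end state = 0; path = [1, 0, 1, 0]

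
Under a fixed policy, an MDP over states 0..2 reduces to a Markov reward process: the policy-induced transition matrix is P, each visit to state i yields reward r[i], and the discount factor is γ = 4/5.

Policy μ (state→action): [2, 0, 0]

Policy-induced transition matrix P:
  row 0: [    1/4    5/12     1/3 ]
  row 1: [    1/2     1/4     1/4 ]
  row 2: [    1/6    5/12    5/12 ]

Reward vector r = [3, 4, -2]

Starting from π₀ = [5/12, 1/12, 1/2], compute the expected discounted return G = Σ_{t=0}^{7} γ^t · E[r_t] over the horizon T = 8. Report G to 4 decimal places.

t=0: π = [0.4167, 0.0833, 0.5000], E[r] = 0.5833, γ^t·E[r] = 0.583333, running G = 0.583333
t=1: π = [0.2292, 0.4028, 0.3681], E[r] = 1.5625, γ^t·E[r] = 1.250000, running G = 1.833333
t=2: π = [0.3200, 0.3495, 0.3304], E[r] = 1.6973, γ^t·E[r] = 1.086296, running G = 2.919630
t=3: π = [0.3098, 0.3584, 0.3317], E[r] = 1.6997, γ^t·E[r] = 0.870247, running G = 3.789877
t=4: π = [0.3120, 0.3569, 0.3311], E[r] = 1.7014, γ^t·E[r] = 0.696884, running G = 4.486760
t=5: π = [0.3116, 0.3572, 0.3312], E[r] = 1.7013, γ^t·E[r] = 0.557472, running G = 5.044233
t=6: π = [0.3117, 0.3571, 0.3312], E[r] = 1.7013, γ^t·E[r] = 0.445986, running G = 5.490219
t=7: π = [0.3117, 0.3571, 0.3312], E[r] = 1.7013, γ^t·E[r] = 0.356788, running G = 5.847007

G = 5.8470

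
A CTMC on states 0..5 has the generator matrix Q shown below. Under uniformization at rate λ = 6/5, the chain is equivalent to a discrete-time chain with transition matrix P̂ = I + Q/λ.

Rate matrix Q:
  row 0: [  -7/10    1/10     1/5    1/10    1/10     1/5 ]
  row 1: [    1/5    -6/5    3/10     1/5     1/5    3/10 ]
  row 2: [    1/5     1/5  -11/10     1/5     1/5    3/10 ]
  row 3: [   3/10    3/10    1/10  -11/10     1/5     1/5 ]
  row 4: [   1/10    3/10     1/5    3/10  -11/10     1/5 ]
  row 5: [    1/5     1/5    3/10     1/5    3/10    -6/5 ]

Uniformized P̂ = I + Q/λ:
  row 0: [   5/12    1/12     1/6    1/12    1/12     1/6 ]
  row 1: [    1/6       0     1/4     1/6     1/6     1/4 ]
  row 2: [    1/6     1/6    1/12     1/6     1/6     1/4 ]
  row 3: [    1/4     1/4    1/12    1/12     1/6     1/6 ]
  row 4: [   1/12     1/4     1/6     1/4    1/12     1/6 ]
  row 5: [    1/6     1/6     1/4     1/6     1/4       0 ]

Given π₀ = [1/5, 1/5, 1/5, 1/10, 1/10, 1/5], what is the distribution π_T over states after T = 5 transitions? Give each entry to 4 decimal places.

π = [0.2221, 0.1483, 0.1666, 0.1483, 0.1495, 0.1654]

t=0: π = [0.2000, 0.2000, 0.2000, 0.1000, 0.1000, 0.2000]
t=1: π = [0.2167, 0.1333, 0.1750, 0.1500, 0.1583, 0.1667]
t=2: π = [0.2201, 0.1521, 0.1646, 0.1493, 0.1493, 0.1646]
t=3: π = [0.2217, 0.1479, 0.1669, 0.1483, 0.1496, 0.1656]
t=4: π = [0.2220, 0.1484, 0.1665, 0.1483, 0.1495, 0.1653]
t=5: π = [0.2221, 0.1483, 0.1666, 0.1483, 0.1495, 0.1654]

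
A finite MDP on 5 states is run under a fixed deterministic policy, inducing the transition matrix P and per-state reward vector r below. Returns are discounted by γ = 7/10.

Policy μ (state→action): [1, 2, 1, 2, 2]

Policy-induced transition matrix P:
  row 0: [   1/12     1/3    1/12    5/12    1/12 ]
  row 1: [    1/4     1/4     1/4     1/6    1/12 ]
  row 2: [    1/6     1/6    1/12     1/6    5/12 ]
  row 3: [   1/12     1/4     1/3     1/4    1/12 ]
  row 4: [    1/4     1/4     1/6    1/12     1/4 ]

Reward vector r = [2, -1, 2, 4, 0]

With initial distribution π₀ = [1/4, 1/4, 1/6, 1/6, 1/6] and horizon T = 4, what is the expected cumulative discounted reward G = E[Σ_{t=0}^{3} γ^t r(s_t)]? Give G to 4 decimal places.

t=0: π = [0.2500, 0.2500, 0.1667, 0.1667, 0.1667], E[r] = 1.2500, γ^t·E[r] = 1.250000, running G = 1.250000
t=1: π = [0.1667, 0.2569, 0.1806, 0.2292, 0.1667], E[r] = 1.3542, γ^t·E[r] = 0.947917, running G = 2.197917
t=2: π = [0.1690, 0.2488, 0.1973, 0.2135, 0.1713], E[r] = 1.3380, γ^t·E[r] = 0.655602, running G = 2.853519
t=3: π = [0.1698, 0.2476, 0.1925, 0.2124, 0.1777], E[r] = 1.3266, γ^t·E[r] = 0.455034, running G = 3.308553

G = 3.3086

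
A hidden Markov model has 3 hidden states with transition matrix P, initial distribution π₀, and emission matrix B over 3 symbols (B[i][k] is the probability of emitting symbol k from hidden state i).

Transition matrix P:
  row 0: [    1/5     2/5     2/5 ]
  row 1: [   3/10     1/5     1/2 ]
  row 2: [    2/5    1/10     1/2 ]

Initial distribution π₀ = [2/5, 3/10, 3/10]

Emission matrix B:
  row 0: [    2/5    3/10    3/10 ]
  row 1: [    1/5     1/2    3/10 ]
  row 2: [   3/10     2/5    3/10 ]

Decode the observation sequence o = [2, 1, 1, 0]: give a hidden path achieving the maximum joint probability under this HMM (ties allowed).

t=0: δ = [1.200e-01, 9.000e-02, 9.000e-02]  (obs o_0=2)
t=1: δ = [1.080e-02, 2.400e-02, 1.920e-02]  ψ = [2, 0, 0]  (obs o_1=1)
t=2: δ = [2.304e-03, 2.400e-03, 4.800e-03]  ψ = [2, 1, 1]  (obs o_2=1)
t=3: δ = [7.680e-04, 1.843e-04, 7.200e-04]  ψ = [2, 0, 2]  (obs o_3=0)
backtrack: best end state = 0; path = [0, 1, 2, 0]

path = [0, 1, 2, 0]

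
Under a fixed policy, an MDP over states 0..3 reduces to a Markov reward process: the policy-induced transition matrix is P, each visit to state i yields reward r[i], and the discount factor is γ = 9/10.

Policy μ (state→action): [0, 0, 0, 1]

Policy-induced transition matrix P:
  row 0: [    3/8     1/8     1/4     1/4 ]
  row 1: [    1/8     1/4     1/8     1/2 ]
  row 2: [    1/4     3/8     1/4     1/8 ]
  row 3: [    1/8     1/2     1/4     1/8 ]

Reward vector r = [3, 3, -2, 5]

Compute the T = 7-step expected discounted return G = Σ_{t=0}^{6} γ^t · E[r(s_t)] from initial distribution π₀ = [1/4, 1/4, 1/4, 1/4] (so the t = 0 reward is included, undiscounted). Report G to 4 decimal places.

t=0: π = [0.2500, 0.2500, 0.2500, 0.2500], E[r] = 2.2500, γ^t·E[r] = 2.250000, running G = 2.250000
t=1: π = [0.2188, 0.3125, 0.2188, 0.2500], E[r] = 2.4063, γ^t·E[r] = 2.165625, running G = 4.415625
t=2: π = [0.2070, 0.3125, 0.2109, 0.2695], E[r] = 2.4844, γ^t·E[r] = 2.012344, running G = 6.427969
t=3: π = [0.2031, 0.3179, 0.2109, 0.2681], E[r] = 2.4814, γ^t·E[r] = 1.808974, running G = 8.236942
t=4: π = [0.2021, 0.3180, 0.2103, 0.2696], E[r] = 2.4879, γ^t·E[r] = 1.632281, running G = 9.869223
t=5: π = [0.2018, 0.3184, 0.2103, 0.2695], E[r] = 2.4878, γ^t·E[r] = 1.469008, running G = 11.338231
t=6: π = [0.2017, 0.3184, 0.2102, 0.2696], E[r] = 2.4883, γ^t·E[r] = 1.322370, running G = 12.660601

G = 12.6606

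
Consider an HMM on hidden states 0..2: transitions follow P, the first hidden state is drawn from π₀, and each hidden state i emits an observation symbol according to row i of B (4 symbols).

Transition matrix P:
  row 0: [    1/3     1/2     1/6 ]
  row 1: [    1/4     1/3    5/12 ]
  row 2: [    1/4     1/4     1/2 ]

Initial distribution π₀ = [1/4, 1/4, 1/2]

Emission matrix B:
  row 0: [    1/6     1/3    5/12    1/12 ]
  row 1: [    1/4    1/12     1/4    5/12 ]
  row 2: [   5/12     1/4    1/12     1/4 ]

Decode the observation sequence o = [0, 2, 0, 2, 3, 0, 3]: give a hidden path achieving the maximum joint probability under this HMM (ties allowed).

path = [2, 0, 1, 0, 1, 2, 2]

t=0: δ = [4.167e-02, 6.250e-02, 2.083e-01]  (obs o_0=0)
t=1: δ = [2.170e-02, 1.302e-02, 8.681e-03]  ψ = [2, 2, 2]  (obs o_1=2)
t=2: δ = [1.206e-03, 2.713e-03, 2.261e-03]  ψ = [0, 0, 1]  (obs o_2=0)
t=3: δ = [2.826e-04, 2.261e-04, 9.419e-05]  ψ = [1, 1, 1]  (obs o_3=2)
t=4: δ = [7.849e-06, 5.887e-05, 2.355e-05]  ψ = [0, 0, 1]  (obs o_4=3)
t=5: δ = [2.453e-06, 4.906e-06, 1.022e-05]  ψ = [1, 1, 1]  (obs o_5=0)
t=6: δ = [2.129e-07, 1.065e-06, 1.278e-06]  ψ = [2, 2, 2]  (obs o_6=3)
backtrack: best end state = 2; path = [2, 0, 1, 0, 1, 2, 2]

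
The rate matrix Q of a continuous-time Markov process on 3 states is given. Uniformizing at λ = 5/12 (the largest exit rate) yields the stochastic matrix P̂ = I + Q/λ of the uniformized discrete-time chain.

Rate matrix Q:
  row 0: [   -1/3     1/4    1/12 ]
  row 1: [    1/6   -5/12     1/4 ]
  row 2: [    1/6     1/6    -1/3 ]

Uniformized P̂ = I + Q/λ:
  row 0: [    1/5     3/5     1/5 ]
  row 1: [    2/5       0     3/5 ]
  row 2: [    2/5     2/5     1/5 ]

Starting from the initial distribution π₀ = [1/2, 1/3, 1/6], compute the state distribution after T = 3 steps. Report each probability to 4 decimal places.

π = [0.3320, 0.3427, 0.3253]

t=0: π = [0.5000, 0.3333, 0.1667]
t=1: π = [0.3000, 0.3667, 0.3333]
t=2: π = [0.3400, 0.3133, 0.3467]
t=3: π = [0.3320, 0.3427, 0.3253]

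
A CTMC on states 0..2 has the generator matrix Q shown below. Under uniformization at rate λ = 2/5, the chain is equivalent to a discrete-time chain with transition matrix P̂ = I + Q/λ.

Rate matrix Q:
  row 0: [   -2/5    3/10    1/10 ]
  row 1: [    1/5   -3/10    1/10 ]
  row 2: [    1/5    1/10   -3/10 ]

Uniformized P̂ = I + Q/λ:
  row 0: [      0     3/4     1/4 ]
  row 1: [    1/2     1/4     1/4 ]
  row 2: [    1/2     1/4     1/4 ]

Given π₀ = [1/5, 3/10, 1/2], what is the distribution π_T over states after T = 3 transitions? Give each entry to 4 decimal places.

t=0: π = [0.2000, 0.3000, 0.5000]
t=1: π = [0.4000, 0.3500, 0.2500]
t=2: π = [0.3000, 0.4500, 0.2500]
t=3: π = [0.3500, 0.4000, 0.2500]

π = [0.3500, 0.4000, 0.2500]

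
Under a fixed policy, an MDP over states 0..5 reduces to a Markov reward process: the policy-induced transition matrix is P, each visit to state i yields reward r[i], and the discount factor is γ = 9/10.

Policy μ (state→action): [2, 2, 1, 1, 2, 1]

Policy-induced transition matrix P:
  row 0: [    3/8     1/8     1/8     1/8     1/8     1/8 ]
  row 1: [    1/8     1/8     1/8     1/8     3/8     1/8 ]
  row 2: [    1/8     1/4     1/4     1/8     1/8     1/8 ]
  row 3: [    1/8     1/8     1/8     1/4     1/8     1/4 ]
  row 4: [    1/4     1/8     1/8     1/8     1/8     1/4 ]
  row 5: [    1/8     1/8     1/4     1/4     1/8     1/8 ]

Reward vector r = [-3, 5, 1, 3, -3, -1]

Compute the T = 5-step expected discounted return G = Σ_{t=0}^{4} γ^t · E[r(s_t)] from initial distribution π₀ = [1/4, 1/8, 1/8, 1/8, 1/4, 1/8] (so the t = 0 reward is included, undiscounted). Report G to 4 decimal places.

t=0: π = [0.2500, 0.1250, 0.1250, 0.1250, 0.2500, 0.1250], E[r] = -0.5000, γ^t·E[r] = -0.500000, running G = -0.500000
t=1: π = [0.2188, 0.1406, 0.1563, 0.1563, 0.1563, 0.1719], E[r] = 0.0313, γ^t·E[r] = 0.028125, running G = -0.471875
t=2: π = [0.1992, 0.1445, 0.1660, 0.1660, 0.1602, 0.1641], E[r] = 0.1445, γ^t·E[r] = 0.117070, running G = -0.354805
t=3: π = [0.1948, 0.1458, 0.1663, 0.1663, 0.1611, 0.1658], E[r] = 0.1602, γ^t·E[r] = 0.116754, running G = -0.238051
t=4: π = [0.1938, 0.1458, 0.1665, 0.1665, 0.1614, 0.1659], E[r] = 0.1631, γ^t·E[r] = 0.107041, running G = -0.131010

G = -0.1310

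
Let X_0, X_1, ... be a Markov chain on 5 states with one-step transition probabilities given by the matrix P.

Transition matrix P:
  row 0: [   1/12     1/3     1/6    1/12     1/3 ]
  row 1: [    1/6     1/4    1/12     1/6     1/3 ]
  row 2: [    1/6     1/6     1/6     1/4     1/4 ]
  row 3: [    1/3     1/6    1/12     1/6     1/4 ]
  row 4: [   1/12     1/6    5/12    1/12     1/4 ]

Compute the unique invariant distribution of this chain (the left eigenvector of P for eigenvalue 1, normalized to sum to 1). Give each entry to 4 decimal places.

Balance equations π_j = Σ_i π_i·P[i][j]:
  π_0 = 1/12·π_0 + 1/6·π_1 + 1/6·π_2 + 1/3·π_3 + 1/12·π_4
  π_1 = 1/3·π_0 + 1/4·π_1 + 1/6·π_2 + 1/6·π_3 + 1/6·π_4
  π_2 = 1/6·π_0 + 1/12·π_1 + 1/6·π_2 + 1/12·π_3 + 5/12·π_4
  π_3 = 1/12·π_0 + 1/6·π_1 + 1/4·π_2 + 1/6·π_3 + 1/12·π_4
  normalize: π_0 + π_1 + π_2 + π_3 + π_4 = 1
Solving the linear system gives exactly π = [3581/23105, 4852/23105, 4782/23105, 3411/23105, 6479/23105].

π = [0.1550, 0.2100, 0.2070, 0.1476, 0.2804]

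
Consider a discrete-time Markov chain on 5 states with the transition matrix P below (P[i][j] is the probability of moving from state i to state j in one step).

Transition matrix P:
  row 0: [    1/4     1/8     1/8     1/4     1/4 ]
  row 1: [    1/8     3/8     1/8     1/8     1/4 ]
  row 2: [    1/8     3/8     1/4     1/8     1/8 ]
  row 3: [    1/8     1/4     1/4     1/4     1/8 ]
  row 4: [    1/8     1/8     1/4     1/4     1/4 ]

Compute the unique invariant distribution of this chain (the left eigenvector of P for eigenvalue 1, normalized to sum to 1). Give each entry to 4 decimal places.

Balance equations π_j = Σ_i π_i·P[i][j]:
  π_0 = 1/4·π_0 + 1/8·π_1 + 1/8·π_2 + 1/8·π_3 + 1/8·π_4
  π_1 = 1/8·π_0 + 3/8·π_1 + 3/8·π_2 + 1/4·π_3 + 1/8·π_4
  π_2 = 1/8·π_0 + 1/8·π_1 + 1/4·π_2 + 1/4·π_3 + 1/4·π_4
  π_3 = 1/4·π_0 + 1/8·π_1 + 1/8·π_2 + 1/4·π_3 + 1/4·π_4
  normalize: π_0 + π_1 + π_2 + π_3 + π_4 = 1
Solving the linear system gives exactly π = [1/7, 755/2849, 81/407, 547/2849, 573/2849].

π = [0.1429, 0.2650, 0.1990, 0.1920, 0.2011]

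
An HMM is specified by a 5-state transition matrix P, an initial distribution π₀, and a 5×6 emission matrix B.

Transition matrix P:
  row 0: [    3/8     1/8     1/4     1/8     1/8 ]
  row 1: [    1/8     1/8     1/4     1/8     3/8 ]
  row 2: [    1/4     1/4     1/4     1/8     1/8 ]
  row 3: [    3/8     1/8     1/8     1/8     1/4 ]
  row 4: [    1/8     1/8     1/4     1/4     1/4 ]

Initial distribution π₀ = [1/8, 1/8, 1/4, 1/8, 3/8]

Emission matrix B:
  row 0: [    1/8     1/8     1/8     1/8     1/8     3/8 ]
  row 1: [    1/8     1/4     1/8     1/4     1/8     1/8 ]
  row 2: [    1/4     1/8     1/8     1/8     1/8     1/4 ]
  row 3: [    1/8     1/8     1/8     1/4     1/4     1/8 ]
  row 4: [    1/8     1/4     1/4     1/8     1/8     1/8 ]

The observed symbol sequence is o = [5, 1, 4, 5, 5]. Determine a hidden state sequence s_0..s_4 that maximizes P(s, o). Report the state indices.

path = [4, 4, 3, 0, 0]

t=0: δ = [4.688e-02, 1.562e-02, 6.250e-02, 1.562e-02, 4.688e-02]  (obs o_0=5)
t=1: δ = [2.197e-03, 3.906e-03, 1.953e-03, 1.465e-03, 2.930e-03]  ψ = [0, 2, 2, 4, 4]  (obs o_1=1)
t=2: δ = [1.030e-04, 6.104e-05, 1.221e-04, 1.831e-04, 1.831e-04]  ψ = [0, 1, 1, 4, 1]  (obs o_2=4)
t=3: δ = [2.575e-05, 3.815e-06, 1.144e-05, 5.722e-06, 5.722e-06]  ψ = [3, 2, 4, 4, 3]  (obs o_3=5)
t=4: δ = [3.621e-06, 4.023e-07, 1.609e-06, 4.023e-07, 4.023e-07]  ψ = [0, 0, 0, 0, 0]  (obs o_4=5)
backtrack: best end state = 0; path = [4, 4, 3, 0, 0]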